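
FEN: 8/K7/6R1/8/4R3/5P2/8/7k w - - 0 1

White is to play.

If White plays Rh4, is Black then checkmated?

yes

After Rh4: black king on h1; in check: yes, from the white rook on h4.
King squares — g1: attacked by Rg6; g2: attacked by Rg6; h2: attacked by Rh4.
Black has no legal moves → checkmate.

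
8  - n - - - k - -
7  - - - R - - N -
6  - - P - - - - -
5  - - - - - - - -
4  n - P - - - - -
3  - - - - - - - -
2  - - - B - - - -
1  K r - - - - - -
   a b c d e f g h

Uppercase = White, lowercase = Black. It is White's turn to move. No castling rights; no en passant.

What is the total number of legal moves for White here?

2

White to move; king on a1.
In check: yes, from the black rook on b1.
Legal moves: Ka2, Kxb1.
Count: 2.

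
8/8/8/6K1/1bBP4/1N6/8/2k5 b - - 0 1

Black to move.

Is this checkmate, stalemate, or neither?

neither

Black to move; black king on c1.
In check: yes, from the white knight on b3.
King squares — b1: available; d1: available; b2: available; c2: available; d2: attacked by Nb3.
Legal moves for Black: Kc2, Kb2, Kd1, Kb1.
Black is in check but has 4 legal moves → neither.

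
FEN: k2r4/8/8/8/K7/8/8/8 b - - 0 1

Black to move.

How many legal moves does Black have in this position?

Black to move; king on a8.
In check: no.
Legal moves: Rh8, Rg8, Rf8, Re8, Rc8, Rb8, Rd7, Rd6, Rd5, Rd4+, Rd3, Rd2, Rd1, Kb8, Kb7, Ka7.
Count: 16.

16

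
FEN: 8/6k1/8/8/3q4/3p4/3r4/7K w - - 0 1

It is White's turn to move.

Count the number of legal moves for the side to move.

0

White to move; king on h1.
In check: no.
Legal moves: none.
Count: 0.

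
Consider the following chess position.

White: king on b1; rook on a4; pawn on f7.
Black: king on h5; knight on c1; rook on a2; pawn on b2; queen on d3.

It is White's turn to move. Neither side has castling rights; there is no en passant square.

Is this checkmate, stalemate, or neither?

White to move; white king on b1.
In check: yes, from the black queen on d3.
King squares — a1: attacked by Ra2; c1: attacked by Pb2; a2: attacked by Nc1; b2: attacked by Ra2; c2: attacked by Qd3.
Legal moves for White: none.
In check with no legal moves → checkmate.

checkmate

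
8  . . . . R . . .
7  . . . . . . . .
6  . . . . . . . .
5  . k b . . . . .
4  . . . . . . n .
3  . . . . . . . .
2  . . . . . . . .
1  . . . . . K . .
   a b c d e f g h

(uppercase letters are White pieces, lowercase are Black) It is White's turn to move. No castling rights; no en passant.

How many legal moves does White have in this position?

White to move; king on f1.
In check: no.
Legal moves: Rh8, Rg8, Rf8, Rd8, Rc8, Rb8+, Ra8, Re7, Re6, Re5, Re4, Re3, Re2, Re1, Kg2, Ke2, Ke1.
Count: 17.

17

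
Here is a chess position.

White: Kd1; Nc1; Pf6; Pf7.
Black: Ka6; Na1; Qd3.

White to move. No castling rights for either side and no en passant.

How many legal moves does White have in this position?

2

White to move; king on d1.
In check: yes, from the black queen on d3.
Legal moves: Ke1, Nxd3.
Count: 2.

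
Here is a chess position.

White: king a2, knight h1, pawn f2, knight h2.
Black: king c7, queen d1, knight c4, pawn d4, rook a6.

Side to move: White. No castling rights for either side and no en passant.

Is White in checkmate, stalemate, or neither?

checkmate

White to move; white king on a2.
In check: yes, from the black rook on a6.
King squares — a1: attacked by Qd1; b1: attacked by Qd1; b2: attacked by Nc4; a3: attacked by Nc4; b3: attacked by Qd1.
Legal moves for White: none.
In check with no legal moves → checkmate.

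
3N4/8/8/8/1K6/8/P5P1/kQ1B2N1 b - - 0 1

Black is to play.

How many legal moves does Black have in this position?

1

Black to move; king on a1.
In check: yes, from the white queen on b1.
Legal moves: Kxb1.
Count: 1.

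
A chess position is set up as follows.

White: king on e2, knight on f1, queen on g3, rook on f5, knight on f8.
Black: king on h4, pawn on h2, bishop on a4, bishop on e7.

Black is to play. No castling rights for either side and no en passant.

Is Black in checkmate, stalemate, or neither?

checkmate

Black to move; black king on h4.
In check: yes, from the white queen on g3.
King squares — g3: attacked by Nf1; h3: attacked by Qg3; g4: attacked by Qg3; g5: attacked by Qg3; h5: attacked by Rf5.
Legal moves for Black: none.
In check with no legal moves → checkmate.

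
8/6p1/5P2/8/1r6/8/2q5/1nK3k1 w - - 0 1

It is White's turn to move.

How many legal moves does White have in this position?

White to move; king on c1.
In check: yes, from the black queen on c2.
Legal moves: Kxc2.
Count: 1.

1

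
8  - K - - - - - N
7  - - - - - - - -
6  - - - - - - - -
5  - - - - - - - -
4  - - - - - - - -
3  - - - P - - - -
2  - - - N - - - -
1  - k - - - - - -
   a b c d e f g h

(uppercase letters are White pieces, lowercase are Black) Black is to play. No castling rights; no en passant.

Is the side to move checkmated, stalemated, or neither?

Black to move; black king on b1.
In check: yes, from the white knight on d2.
King squares — a1: available; c1: available; a2: available; b2: available; c2: available.
Legal moves for Black: Kc2, Kb2, Ka2, Kc1, Ka1.
Black is in check but has 5 legal moves → neither.

neither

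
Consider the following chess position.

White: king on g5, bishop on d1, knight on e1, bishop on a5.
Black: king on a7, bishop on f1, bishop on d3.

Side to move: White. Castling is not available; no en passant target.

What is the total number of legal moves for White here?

White to move; king on g5.
In check: no.
Legal moves: Kh6, Kf6, Kh5, Kh4, Kg4, Kf4, Bd8, Bc7, Bb6+, Bb4, Bc3, Bd2, Nf3, Nxd3, Ng2, Nc2, Bh5, Bg4, Ba4, Bf3, Bb3, Be2, Bc2.
Count: 23.

23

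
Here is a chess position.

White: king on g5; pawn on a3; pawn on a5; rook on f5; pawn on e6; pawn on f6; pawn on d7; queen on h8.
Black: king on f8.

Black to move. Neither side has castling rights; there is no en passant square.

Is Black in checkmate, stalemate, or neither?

Black to move; black king on f8.
In check: yes, from the white queen on h8.
King squares — e7: attacked by Pf6; f7: attacked by Pe6; g7: attacked by Pf6; e8: attacked by Pd7; g8: attacked by Qh8.
Legal moves for Black: none.
In check with no legal moves → checkmate.

checkmate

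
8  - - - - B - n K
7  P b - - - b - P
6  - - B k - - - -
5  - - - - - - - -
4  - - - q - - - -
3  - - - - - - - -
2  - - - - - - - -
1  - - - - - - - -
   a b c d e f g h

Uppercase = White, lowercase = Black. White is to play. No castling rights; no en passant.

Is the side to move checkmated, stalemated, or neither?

checkmate

White to move; white king on h8.
In check: yes, from the black queen on d4.
King squares — g7: attacked by Qd4; h7: own pawn; g8: attacked by Bf7.
Legal moves for White: none.
In check with no legal moves → checkmate.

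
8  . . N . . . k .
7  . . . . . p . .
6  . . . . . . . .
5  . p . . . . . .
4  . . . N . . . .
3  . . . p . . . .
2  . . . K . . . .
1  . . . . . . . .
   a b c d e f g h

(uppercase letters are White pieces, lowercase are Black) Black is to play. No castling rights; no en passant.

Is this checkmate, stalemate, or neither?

Black to move; black king on g8.
In check: no.
Legal moves for Black: Kh8, Kf8, Kh7, Kg7, f6, b4, f5.
Black has 7 legal moves and is not in check → neither.

neither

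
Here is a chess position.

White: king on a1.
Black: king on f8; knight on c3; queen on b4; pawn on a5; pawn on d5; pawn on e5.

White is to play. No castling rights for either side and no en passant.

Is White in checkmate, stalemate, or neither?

White to move; white king on a1.
In check: no.
King squares — b1: attacked by Nc3; a2: attacked by Nc3; b2: attacked by Qb4.
Legal moves for White: none.
Not in check and no legal moves → stalemate.

stalemate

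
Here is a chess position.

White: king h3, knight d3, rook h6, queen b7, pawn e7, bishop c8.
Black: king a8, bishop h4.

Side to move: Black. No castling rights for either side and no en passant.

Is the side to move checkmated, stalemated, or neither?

checkmate

Black to move; black king on a8.
In check: yes, from the white queen on b7.
King squares — a7: attacked by Qb7; b7: attacked by Bc8; b8: attacked by Qb7.
Legal moves for Black: none.
In check with no legal moves → checkmate.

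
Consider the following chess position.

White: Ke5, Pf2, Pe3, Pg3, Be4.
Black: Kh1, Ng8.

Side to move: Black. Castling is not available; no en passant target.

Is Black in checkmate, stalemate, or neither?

Black to move; black king on h1.
In check: yes, from the white bishop on e4.
Legal moves for Black: Kh2, Kg1.
Black is in check but has 2 legal moves → neither.

neither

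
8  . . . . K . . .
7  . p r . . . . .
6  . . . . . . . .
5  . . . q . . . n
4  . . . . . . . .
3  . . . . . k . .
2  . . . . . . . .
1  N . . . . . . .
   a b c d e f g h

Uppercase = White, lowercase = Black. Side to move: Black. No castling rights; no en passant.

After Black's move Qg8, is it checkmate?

yes

After Qg8: white king on e8; in check: yes, from the black queen on g8.
King squares — d7: attacked by Rc7; e7: attacked by Rc7; f7: attacked by Rc7; d8: attacked by Qg8; f8: attacked by Qg8.
White has no legal moves → checkmate.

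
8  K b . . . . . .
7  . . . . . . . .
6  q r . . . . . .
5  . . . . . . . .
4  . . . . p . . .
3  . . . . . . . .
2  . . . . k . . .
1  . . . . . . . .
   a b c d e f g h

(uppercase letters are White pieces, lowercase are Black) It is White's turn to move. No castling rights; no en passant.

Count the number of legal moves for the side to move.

White to move; king on a8.
In check: yes, from the black queen on a6.
Legal moves: none.
Count: 0.

0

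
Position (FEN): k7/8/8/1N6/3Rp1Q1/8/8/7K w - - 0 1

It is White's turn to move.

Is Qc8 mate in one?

After Qc8: black king on a8; in check: yes, from the white queen on c8.
King squares — a7: attacked by Nb5; b7: attacked by Qc8; b8: attacked by Qc8.
Black has no legal moves → checkmate.

yes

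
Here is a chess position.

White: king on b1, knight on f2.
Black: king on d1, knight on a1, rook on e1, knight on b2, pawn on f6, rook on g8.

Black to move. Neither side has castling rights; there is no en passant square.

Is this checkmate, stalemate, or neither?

Black to move; black king on d1.
In check: yes, from the white knight on f2.
King squares — c1: attacked by Kb1; e1: own rook; c2: attacked by Kb1; d2: available; e2: available.
Legal moves for Black: Ke2+, Kd2+.
Black is in check but has 2 legal moves → neither.

neither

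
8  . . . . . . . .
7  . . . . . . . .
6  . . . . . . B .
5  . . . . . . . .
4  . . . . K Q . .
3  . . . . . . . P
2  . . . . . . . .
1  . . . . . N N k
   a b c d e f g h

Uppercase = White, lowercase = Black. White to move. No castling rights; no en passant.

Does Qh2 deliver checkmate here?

After Qh2: black king on h1; in check: yes, from the white queen on h2.
King squares — g1: attacked by Qh2; g2: attacked by Qh2; h2: attacked by Nf1.
Black has no legal moves → checkmate.

yes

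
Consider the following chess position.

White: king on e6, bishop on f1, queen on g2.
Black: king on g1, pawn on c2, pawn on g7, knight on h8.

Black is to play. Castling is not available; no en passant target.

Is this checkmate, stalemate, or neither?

checkmate

Black to move; black king on g1.
In check: yes, from the white queen on g2.
King squares — f1: attacked by Qg2; h1: attacked by Qg2; f2: attacked by Qg2; g2: attacked by Bf1; h2: attacked by Qg2.
Legal moves for Black: none.
In check with no legal moves → checkmate.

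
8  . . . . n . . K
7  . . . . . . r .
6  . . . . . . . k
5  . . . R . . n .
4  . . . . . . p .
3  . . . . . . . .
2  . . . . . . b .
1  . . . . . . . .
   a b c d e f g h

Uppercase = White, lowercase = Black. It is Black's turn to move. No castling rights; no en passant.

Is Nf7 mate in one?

yes

After Nf7: white king on h8; in check: yes, from the black knight on f7.
King squares — g7: attacked by Kh6; h7: attacked by Kh6; g8: attacked by Rg7.
White has no legal moves → checkmate.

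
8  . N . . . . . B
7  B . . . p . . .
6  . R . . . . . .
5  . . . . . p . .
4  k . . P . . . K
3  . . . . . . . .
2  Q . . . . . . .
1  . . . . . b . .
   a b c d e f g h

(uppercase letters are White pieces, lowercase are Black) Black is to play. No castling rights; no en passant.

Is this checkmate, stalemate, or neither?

Black to move; black king on a4.
In check: yes, from the white queen on a2.
King squares — a3: attacked by Qa2; b3: attacked by Qa2; b4: attacked by Rb6; a5: attacked by Qa2; b5: attacked by Rb6.
Legal moves for Black: none.
In check with no legal moves → checkmate.

checkmate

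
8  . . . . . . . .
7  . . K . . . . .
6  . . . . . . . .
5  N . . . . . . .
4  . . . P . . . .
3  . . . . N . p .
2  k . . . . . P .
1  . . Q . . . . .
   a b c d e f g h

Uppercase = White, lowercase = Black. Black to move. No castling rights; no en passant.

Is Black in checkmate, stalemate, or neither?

Black to move; black king on a2.
In check: no.
King squares — a1: attacked by Qc1; b1: attacked by Qc1; b2: attacked by Qc1; a3: attacked by Qc1; b3: attacked by Na5.
Legal moves for Black: none.
Not in check and no legal moves → stalemate.

stalemate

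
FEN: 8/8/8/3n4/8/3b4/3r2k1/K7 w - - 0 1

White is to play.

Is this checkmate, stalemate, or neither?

stalemate

White to move; white king on a1.
In check: no.
King squares — b1: attacked by Bd3; a2: attacked by Rd2; b2: attacked by Rd2.
Legal moves for White: none.
Not in check and no legal moves → stalemate.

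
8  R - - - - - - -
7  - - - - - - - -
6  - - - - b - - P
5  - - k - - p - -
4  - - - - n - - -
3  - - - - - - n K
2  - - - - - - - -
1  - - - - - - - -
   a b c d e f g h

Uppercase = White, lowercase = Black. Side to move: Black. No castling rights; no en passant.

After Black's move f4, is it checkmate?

After f4: white king on h3; in check: yes, from the black bishop on e6.
White has 3 legal replies: Kh4, Kh2, Kg2.
In check but a legal move exists → not checkmate.

no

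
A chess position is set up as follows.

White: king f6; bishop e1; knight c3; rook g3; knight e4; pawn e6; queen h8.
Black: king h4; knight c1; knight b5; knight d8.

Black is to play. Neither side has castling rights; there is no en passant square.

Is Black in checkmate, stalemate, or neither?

Black to move; black king on h4.
In check: yes, from the white queen on h8.
King squares — g3: attacked by Be1; h3: attacked by Rg3; g4: attacked by Rg3; g5: attacked by Rg3; h5: attacked by Qh8.
Legal moves for Black: none.
In check with no legal moves → checkmate.

checkmate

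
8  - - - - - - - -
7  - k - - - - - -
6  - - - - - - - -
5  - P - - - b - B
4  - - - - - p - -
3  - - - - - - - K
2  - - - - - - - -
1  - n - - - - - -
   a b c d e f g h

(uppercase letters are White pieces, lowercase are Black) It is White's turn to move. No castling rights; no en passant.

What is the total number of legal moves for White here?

White to move; king on h3.
In check: yes, from the black bishop on f5.
Legal moves: Kh4, Kh2, Kg2, Bg4.
Count: 4.

4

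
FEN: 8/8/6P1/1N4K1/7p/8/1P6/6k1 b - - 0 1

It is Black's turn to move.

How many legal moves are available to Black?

Black to move; king on g1.
In check: no.
Legal moves: Kh2, Kg2, Kf2, Kh1, Kf1, h3.
Count: 6.

6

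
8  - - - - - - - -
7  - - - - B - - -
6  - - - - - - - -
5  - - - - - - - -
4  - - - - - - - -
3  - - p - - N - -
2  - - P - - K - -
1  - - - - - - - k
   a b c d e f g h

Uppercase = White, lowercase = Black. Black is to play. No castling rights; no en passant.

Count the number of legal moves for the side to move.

0

Black to move; king on h1.
In check: no.
Legal moves: none.
Count: 0.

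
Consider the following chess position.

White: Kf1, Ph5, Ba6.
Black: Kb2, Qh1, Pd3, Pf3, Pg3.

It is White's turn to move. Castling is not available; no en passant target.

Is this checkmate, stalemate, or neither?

checkmate

White to move; white king on f1.
In check: yes, from the black queen on h1.
King squares — e1: attacked by Qh1; g1: attacked by Qh1; e2: attacked by Pd3; f2: attacked by Pg3; g2: attacked by Qh1.
Legal moves for White: none.
In check with no legal moves → checkmate.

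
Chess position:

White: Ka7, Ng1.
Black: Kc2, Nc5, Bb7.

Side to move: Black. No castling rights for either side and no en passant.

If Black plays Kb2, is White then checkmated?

After Kb2: white king on a7; in check: no.
White is not in check, so this cannot be checkmate.

no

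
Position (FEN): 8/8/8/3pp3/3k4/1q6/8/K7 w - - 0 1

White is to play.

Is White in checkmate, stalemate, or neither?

White to move; white king on a1.
In check: no.
King squares — b1: attacked by Qb3; a2: attacked by Qb3; b2: attacked by Qb3.
Legal moves for White: none.
Not in check and no legal moves → stalemate.

stalemate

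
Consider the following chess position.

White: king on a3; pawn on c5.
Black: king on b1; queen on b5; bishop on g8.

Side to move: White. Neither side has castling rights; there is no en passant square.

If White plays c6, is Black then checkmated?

After c6: black king on b1; in check: no.
Black is not in check, so this cannot be checkmate.

no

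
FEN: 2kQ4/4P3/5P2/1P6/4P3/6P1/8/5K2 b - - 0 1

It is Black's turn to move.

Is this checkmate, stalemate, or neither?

neither

Black to move; black king on c8.
In check: yes, from the white queen on d8.
Legal moves for Black: Kb7.
Black is in check but has 1 legal move → neither.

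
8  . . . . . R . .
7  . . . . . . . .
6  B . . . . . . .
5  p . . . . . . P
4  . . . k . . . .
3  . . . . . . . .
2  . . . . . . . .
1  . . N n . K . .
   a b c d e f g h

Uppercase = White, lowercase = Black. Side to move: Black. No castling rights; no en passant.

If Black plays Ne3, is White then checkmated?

After Ne3: white king on f1; in check: yes, from the black knight on e3.
White has 4 legal replies: Kf2, Ke2, Kg1, Ke1.
In check but a legal move exists → not checkmate.

no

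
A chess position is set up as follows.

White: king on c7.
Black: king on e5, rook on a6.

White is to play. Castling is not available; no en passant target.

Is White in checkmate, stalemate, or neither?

White to move; white king on c7.
In check: no.
Legal moves for White: Kd8, Kc8, Kb8, Kd7, Kb7.
White has 5 legal moves and is not in check → neither.

neither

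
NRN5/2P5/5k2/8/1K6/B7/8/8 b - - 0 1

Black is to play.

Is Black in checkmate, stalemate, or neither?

Black to move; black king on f6.
In check: no.
Legal moves for Black: Kg7, Kf7, Kg6, Ke6, Kg5, Kf5, Ke5.
Black has 7 legal moves and is not in check → neither.

neither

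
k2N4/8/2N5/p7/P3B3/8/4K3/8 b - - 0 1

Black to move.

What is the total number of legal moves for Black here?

0

Black to move; king on a8.
In check: no.
Legal moves: none.
Count: 0.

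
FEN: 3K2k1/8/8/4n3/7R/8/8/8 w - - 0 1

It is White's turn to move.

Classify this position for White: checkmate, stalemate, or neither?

neither

White to move; white king on d8.
In check: no.
Legal moves for White: Ke8, Kc8, Ke7, Kc7, Rh8+, Rh7, Rh6, Rh5, Rg4+, Rf4, Re4, Rd4, Rc4, Rb4, Ra4, Rh3, Rh2, Rh1.
White has 18 legal moves and is not in check → neither.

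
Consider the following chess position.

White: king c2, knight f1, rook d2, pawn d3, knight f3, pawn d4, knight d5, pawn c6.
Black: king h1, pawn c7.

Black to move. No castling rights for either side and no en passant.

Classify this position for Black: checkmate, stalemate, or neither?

stalemate

Black to move; black king on h1.
In check: no.
King squares — g1: attacked by Nf3; g2: attacked by Rd2; h2: attacked by Nf1.
Legal moves for Black: none.
Not in check and no legal moves → stalemate.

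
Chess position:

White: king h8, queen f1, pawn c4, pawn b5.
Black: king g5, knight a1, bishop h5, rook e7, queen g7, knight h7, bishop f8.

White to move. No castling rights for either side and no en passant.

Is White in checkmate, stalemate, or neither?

checkmate

White to move; white king on h8.
In check: yes, from the black queen on g7.
King squares — g7: attacked by Re7; h7: attacked by Qg7; g8: attacked by Qg7.
Legal moves for White: none.
In check with no legal moves → checkmate.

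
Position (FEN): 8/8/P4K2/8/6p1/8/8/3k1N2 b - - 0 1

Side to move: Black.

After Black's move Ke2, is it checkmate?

no

After Ke2: white king on f6; in check: no.
White is not in check, so this cannot be checkmate.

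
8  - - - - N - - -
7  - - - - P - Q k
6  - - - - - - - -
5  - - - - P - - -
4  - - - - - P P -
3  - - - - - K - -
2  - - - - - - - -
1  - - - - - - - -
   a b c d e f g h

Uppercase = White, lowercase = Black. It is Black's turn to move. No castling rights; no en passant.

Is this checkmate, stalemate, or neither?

Black to move; black king on h7.
In check: yes, from the white queen on g7.
King squares — g6: attacked by Qg7; h6: attacked by Qg7; g7: attacked by Ne8; g8: attacked by Qg7; h8: attacked by Qg7.
Legal moves for Black: none.
In check with no legal moves → checkmate.

checkmate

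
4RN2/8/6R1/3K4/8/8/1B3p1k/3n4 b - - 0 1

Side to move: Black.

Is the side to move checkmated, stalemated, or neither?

Black to move; black king on h2.
In check: no.
Legal moves for Black: Kh3, Kh1, Ne3+, Nc3+, Nxb2, f1=Q, f1=R, f1=B, f1=N.
Black has 9 legal moves and is not in check → neither.

neither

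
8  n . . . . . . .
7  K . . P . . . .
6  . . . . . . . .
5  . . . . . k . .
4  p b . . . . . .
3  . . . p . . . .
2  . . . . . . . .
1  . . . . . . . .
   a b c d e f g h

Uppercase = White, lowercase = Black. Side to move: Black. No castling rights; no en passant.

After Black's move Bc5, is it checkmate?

no

After Bc5: white king on a7; in check: yes, from the black bishop on c5.
White has 4 legal replies: Kb8, Kxa8, Kb7, Ka6.
In check but a legal move exists → not checkmate.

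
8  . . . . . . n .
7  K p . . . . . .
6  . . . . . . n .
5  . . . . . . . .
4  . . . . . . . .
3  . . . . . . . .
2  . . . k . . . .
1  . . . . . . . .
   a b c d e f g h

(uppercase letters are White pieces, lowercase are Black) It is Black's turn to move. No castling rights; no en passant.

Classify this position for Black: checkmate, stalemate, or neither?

neither

Black to move; black king on d2.
In check: no.
Legal moves for Black include: N8e7, Nh6, Nf6, Nh8, Nf8, N6e7, Ne5, Nh4, Nf4, Ke3, Kd3, Kc3, Ke2, Kc2, Ke1, Kd1, Kc1, b6, ... (list truncated; more exist).
Black has legal moves and is not in check → neither.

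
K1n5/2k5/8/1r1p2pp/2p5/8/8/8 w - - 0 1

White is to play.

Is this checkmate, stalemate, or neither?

White to move; white king on a8.
In check: no.
King squares — a7: attacked by Nc8; b7: attacked by Rb5; b8: attacked by Rb5.
Legal moves for White: none.
Not in check and no legal moves → stalemate.

stalemate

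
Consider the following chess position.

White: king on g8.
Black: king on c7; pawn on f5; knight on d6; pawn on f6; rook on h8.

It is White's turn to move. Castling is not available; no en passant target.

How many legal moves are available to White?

2

White to move; king on g8.
In check: yes, from the black rook on h8.
Legal moves: Kxh8, Kg7.
Count: 2.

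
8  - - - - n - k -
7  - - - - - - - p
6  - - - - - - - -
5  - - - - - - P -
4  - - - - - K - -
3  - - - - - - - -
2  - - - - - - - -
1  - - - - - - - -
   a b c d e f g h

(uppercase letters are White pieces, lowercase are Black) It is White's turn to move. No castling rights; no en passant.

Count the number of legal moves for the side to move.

8

White to move; king on f4.
In check: no.
Legal moves: Kf5, Ke5, Kg4, Ke4, Kg3, Kf3, Ke3, g6.
Count: 8.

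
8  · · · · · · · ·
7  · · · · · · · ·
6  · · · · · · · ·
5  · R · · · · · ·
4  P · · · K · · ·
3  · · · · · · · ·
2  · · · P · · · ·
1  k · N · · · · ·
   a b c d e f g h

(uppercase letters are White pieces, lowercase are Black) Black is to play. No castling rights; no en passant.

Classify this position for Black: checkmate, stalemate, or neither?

stalemate

Black to move; black king on a1.
In check: no.
King squares — b1: attacked by Rb5; a2: attacked by Nc1; b2: attacked by Rb5.
Legal moves for Black: none.
Not in check and no legal moves → stalemate.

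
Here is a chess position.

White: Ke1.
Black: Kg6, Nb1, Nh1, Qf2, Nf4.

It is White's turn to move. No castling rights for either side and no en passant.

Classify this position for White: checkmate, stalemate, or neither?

White to move; white king on e1.
In check: yes, from the black queen on f2.
Legal moves for White: Kd1.
White is in check but has 1 legal move → neither.

neither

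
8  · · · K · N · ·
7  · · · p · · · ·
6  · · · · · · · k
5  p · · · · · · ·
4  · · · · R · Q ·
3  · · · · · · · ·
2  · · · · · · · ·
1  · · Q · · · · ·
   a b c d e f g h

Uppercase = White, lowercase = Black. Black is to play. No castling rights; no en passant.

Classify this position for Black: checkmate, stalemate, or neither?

Black to move; black king on h6.
In check: yes, from the white queen on c1.
King squares — g5: attacked by Qc1; h5: attacked by Qg4; g6: attacked by Qg4; g7: attacked by Qg4; h7: attacked by Nf8.
Legal moves for Black: none.
In check with no legal moves → checkmate.

checkmate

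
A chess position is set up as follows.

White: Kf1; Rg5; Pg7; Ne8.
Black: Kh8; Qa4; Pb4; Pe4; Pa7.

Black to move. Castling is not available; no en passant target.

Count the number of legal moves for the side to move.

Black to move; king on h8.
In check: yes, from the white pawn on g7.
Legal moves: Kg8, Kh7.
Count: 2.

2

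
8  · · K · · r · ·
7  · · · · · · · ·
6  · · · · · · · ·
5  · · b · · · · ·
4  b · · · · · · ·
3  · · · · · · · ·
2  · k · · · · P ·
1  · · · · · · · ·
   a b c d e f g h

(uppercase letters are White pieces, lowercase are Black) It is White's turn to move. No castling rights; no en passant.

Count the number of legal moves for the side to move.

2

White to move; king on c8.
In check: yes, from the black rook on f8.
Legal moves: Kc7, Kb7.
Count: 2.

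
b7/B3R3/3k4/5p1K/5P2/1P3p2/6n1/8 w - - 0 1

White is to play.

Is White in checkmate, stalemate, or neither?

neither

White to move; white king on h5.
In check: no.
Legal moves for White include: Re8, Rh7, Rg7, Rf7, Rd7+, Rc7, Rb7, Re6+, Re5, Re4, Re3, Re2, Re1, Bb8+, Bb6, Bc5+, Bd4, Be3, ... (list truncated; more exist).
White has legal moves and is not in check → neither.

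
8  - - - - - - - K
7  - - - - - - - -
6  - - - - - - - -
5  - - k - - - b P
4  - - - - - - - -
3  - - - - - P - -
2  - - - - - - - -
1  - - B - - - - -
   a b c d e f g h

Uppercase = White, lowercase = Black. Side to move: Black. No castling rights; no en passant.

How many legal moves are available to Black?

Black to move; king on c5.
In check: no.
Legal moves: Bd8, Be7, Bh6, Bf6+, Bh4, Bf4, Be3, Bd2, Bxc1, Kd6, Kc6, Kb6, Kd5, Kb5, Kd4, Kc4, Kb4.
Count: 17.

17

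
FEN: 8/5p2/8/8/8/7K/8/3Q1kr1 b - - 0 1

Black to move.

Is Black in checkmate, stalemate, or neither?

neither

Black to move; black king on f1.
In check: yes, from the white queen on d1.
King squares — e1: attacked by Qd1; g1: own rook; e2: attacked by Qd1; f2: available; g2: attacked by Kh3.
Legal moves for Black: Kf2.
Black is in check but has 1 legal move → neither.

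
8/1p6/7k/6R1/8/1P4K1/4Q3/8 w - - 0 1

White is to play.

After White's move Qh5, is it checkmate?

After Qh5: black king on h6; in check: yes, from the white queen on h5.
King squares — g5: attacked by Qh5; h5: attacked by Rg5; g6: attacked by Rg5; g7: attacked by Rg5; h7: attacked by Qh5.
Black has no legal moves → checkmate.

yes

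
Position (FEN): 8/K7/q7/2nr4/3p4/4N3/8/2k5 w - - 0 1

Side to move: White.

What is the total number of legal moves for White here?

White to move; king on a7.
In check: yes, from the black queen on a6.
Legal moves: Kb8.
Count: 1.

1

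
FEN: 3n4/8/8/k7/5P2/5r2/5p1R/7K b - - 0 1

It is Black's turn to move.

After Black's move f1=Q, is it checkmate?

After f1=Q: white king on h1; in check: yes, from the black queen on f1.
King squares — g1: attacked by Qf1; g2: attacked by Qf1; h2: own rook.
White has no legal moves → checkmate.

yes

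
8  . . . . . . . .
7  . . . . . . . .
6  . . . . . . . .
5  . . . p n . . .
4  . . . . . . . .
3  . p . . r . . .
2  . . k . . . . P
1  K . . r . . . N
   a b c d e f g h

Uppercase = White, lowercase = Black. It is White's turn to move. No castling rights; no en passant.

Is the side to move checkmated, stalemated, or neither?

checkmate

White to move; white king on a1.
In check: yes, from the black rook on d1.
King squares — b1: attacked by Rd1; a2: attacked by Pb3; b2: attacked by Kc2.
Legal moves for White: none.
In check with no legal moves → checkmate.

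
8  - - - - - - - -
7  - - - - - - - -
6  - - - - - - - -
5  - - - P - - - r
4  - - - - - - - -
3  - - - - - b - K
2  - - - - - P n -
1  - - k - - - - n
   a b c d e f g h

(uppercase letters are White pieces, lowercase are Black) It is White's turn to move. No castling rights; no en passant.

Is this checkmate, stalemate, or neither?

White to move; white king on h3.
In check: yes, from the black rook on h5.
King squares — g2: attacked by Bf3; h2: attacked by Rh5; g3: attacked by Nh1; g4: attacked by Bf3; h4: attacked by Ng2.
Legal moves for White: none.
In check with no legal moves → checkmate.

checkmate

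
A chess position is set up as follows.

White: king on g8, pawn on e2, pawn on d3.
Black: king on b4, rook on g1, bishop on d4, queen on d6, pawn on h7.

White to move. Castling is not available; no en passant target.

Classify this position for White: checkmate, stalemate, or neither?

neither

White to move; white king on g8.
In check: yes, from the black rook on g1.
King squares — f7: available; g7: attacked by Rg1; h7: available; f8: attacked by Qd6; h8: attacked by Bd4.
Legal moves for White: Kxh7, Kf7.
White is in check but has 2 legal moves → neither.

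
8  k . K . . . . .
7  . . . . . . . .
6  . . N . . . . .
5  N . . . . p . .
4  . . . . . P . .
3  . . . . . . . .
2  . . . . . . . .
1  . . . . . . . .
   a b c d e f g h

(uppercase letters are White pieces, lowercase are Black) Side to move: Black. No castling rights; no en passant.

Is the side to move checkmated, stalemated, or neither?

stalemate

Black to move; black king on a8.
In check: no.
King squares — a7: attacked by Nc6; b7: attacked by Na5; b8: attacked by Nc6.
Legal moves for Black: none.
Not in check and no legal moves → stalemate.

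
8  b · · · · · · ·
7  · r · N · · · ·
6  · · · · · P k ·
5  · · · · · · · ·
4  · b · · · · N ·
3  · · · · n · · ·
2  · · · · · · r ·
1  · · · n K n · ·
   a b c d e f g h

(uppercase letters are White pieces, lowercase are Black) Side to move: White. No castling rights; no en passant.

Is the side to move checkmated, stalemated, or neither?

checkmate

White to move; white king on e1.
In check: yes, from the black bishop on b4.
King squares — d1: attacked by Ne3; f1: attacked by Ne3; d2: attacked by Nf1; e2: attacked by Rg2; f2: attacked by Nd1.
Legal moves for White: none.
In check with no legal moves → checkmate.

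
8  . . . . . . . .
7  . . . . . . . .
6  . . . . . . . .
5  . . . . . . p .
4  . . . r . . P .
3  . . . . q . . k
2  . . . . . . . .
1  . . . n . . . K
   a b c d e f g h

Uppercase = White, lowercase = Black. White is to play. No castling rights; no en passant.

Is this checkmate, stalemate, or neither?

stalemate

White to move; white king on h1.
In check: no.
King squares — g1: attacked by Qe3; g2: attacked by Kh3; h2: attacked by Kh3.
Legal moves for White: none.
Not in check and no legal moves → stalemate.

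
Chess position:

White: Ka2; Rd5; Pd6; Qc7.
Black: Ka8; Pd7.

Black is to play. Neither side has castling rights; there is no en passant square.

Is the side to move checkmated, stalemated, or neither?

Black to move; black king on a8.
In check: no.
King squares — a7: attacked by Qc7; b7: attacked by Qc7; b8: attacked by Qc7.
Legal moves for Black: none.
Not in check and no legal moves → stalemate.

stalemate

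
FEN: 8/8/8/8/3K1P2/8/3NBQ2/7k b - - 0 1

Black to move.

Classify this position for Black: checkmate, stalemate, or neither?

Black to move; black king on h1.
In check: no.
King squares — g1: attacked by Qf2; g2: attacked by Qf2; h2: attacked by Qf2.
Legal moves for Black: none.
Not in check and no legal moves → stalemate.

stalemate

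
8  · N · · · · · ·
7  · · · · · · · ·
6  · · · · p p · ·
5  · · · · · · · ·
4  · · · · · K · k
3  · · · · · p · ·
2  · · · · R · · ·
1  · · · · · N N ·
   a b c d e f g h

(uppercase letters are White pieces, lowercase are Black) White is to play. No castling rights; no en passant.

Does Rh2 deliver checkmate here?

After Rh2: black king on h4; in check: yes, from the white rook on h2.
King squares — g3: attacked by Nf1; h3: attacked by Ng1; g4: attacked by Kf4; g5: attacked by Kf4; h5: attacked by Rh2.
Black has no legal moves → checkmate.

yes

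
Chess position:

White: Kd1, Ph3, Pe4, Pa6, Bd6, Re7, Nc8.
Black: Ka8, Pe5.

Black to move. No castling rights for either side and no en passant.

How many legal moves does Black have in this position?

0

Black to move; king on a8.
In check: no.
Legal moves: none.
Count: 0.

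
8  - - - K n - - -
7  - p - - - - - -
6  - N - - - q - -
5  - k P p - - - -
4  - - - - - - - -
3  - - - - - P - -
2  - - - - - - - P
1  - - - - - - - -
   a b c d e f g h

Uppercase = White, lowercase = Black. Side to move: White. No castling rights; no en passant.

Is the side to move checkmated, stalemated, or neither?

White to move; white king on d8.
In check: yes, from the black queen on f6.
King squares — c7: attacked by Ne8; d7: available; e7: attacked by Qf6; c8: available; e8: available.
Legal moves for White: Kxe8, Kc8, Kd7.
White is in check but has 3 legal moves → neither.

neither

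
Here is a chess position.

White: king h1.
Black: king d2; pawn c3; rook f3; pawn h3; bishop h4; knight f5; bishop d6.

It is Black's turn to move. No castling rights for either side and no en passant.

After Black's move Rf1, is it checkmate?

After Rf1: white king on h1; in check: yes, from the black rook on f1.
King squares — g1: attacked by Rf1; g2: attacked by Ph3; h2: attacked by Bd6.
White has no legal moves → checkmate.

yes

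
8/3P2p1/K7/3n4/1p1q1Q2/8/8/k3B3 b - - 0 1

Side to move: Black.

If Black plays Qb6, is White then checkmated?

After Qb6: white king on a6; in check: yes, from the black queen on b6.
King squares — a5: attacked by Qb6; b5: attacked by Qb6; b6: attacked by Nd5; a7: attacked by Qb6; b7: attacked by Qb6.
White has no legal moves → checkmate.

yes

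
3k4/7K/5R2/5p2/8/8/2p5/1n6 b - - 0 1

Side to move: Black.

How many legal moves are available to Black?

13

Black to move; king on d8.
In check: no.
Legal moves: Ke8, Kc8, Ke7, Kd7, Kc7, Nc3, Na3, Nd2, f4, c1=Q, c1=R, c1=B, c1=N.
Count: 13.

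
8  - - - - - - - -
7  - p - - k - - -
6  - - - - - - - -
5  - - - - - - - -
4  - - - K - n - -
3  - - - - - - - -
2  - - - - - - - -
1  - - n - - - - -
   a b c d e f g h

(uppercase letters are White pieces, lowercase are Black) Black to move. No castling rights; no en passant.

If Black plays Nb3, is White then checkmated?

no

After Nb3: white king on d4; in check: yes, from the black knight on b3.
White has 5 legal replies: Ke5, Ke4, Kc4, Ke3, Kc3.
In check but a legal move exists → not checkmate.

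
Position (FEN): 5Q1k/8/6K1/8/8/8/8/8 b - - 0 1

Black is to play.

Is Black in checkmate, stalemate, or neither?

checkmate

Black to move; black king on h8.
In check: yes, from the white queen on f8.
King squares — g7: attacked by Kg6; h7: attacked by Kg6; g8: attacked by Qf8.
Legal moves for Black: none.
In check with no legal moves → checkmate.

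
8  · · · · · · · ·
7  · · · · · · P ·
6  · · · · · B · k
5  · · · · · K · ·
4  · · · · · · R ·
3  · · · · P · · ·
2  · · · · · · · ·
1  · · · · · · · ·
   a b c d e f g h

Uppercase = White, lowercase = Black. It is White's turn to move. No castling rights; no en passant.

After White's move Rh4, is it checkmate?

yes

After Rh4: black king on h6; in check: yes, from the white rook on h4.
King squares — g5: attacked by Kf5; h5: attacked by Rh4; g6: attacked by Kf5; g7: attacked by Bf6; h7: attacked by Rh4.
Black has no legal moves → checkmate.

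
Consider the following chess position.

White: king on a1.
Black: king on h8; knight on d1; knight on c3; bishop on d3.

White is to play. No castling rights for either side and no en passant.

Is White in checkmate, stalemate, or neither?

stalemate

White to move; white king on a1.
In check: no.
King squares — b1: attacked by Nc3; a2: attacked by Nc3; b2: attacked by Nd1.
Legal moves for White: none.
Not in check and no legal moves → stalemate.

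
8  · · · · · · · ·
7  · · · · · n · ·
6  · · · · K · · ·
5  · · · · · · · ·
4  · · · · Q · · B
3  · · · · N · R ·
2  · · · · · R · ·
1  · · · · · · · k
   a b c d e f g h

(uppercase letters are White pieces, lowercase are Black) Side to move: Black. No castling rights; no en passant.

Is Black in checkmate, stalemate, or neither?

checkmate

Black to move; black king on h1.
In check: yes, from the white queen on e4.
King squares — g1: attacked by Rg3; g2: attacked by Rf2; h2: attacked by Rf2.
Legal moves for Black: none.
In check with no legal moves → checkmate.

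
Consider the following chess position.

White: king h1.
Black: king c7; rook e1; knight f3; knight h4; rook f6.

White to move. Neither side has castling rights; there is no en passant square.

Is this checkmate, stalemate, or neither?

checkmate

White to move; white king on h1.
In check: yes, from the black rook on e1.
King squares — g1: attacked by Re1; g2: attacked by Nh4; h2: attacked by Nf3.
Legal moves for White: none.
In check with no legal moves → checkmate.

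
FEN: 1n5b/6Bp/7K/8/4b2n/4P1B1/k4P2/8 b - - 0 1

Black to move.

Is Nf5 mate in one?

no

After Nf5: white king on h6; in check: yes, from the black knight on f5.
White has 3 legal replies: Kxh7, Kh5, Kg5.
In check but a legal move exists → not checkmate.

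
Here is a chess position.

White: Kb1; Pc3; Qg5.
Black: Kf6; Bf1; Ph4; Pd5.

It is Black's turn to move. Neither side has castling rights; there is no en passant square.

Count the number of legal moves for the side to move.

Black to move; king on f6.
In check: yes, from the white queen on g5.
Legal moves: Kf7, Ke6, Kxg5.
Count: 3.

3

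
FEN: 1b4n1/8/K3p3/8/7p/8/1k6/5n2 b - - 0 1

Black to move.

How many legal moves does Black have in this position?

24

Black to move; king on b2.
In check: no.
Legal moves: Ne7, Nh6, Nf6, Bc7, Ba7, Bd6, Be5, Bf4, Bg3, Bh2, Kc3, Kb3, Ka3, Kc2, Ka2, Kc1, Kb1, Ka1, Ng3, Ne3, Nh2, Nd2, e5, h3.
Count: 24.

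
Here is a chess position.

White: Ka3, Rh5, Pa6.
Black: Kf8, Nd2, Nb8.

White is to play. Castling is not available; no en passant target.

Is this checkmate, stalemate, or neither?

White to move; white king on a3.
In check: no.
Legal moves for White include: Rh8+, Rh7, Rh6, Rg5, Rf5+, Re5, Rd5, Rc5, Rb5, Ra5, Rh4, Rh3, Rh2, Rh1, Kb4, Ka4, Kb2, Ka2, ... (list truncated; more exist).
White has legal moves and is not in check → neither.

neither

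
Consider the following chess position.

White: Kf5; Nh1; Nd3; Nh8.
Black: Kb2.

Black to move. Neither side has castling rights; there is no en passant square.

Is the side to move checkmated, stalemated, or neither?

neither

Black to move; black king on b2.
In check: yes, from the white knight on d3.
King squares — a1: available; b1: available; c1: attacked by Nd3; a2: available; c2: available; a3: available; b3: available; c3: available.
Legal moves for Black: Kc3, Kb3, Ka3, Kc2, Ka2, Kb1, Ka1.
Black is in check but has 7 legal moves → neither.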